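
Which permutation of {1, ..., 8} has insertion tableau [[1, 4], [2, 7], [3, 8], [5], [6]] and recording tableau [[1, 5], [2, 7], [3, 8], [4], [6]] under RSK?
6 5 3 2 8 1 7 4

Reverse the RSK construction: for i from n down to 1, find the cell of Q containing i, remove the entry at that cell from P, and reverse-bump it up through P; the value ejected from row 1 is w(i).

Step i=8: Q has 8 at row 3, column 2; remove 8 from row 3 of P and reverse-bump: 8 enters row 2 and ejects 7; 7 enters row 1 and ejects 4. So w(8) = 4. P is now [[1, 7], [2, 8], [3], [5], [6]].
Step i=7: Q has 7 at row 2, column 2; remove 8 from row 2 of P and reverse-bump: 8 enters row 1 and ejects 7. So w(7) = 7. P is now [[1, 8], [2], [3], [5], [6]].
Step i=6: Q has 6 at row 5, column 1; remove 6 from row 5 of P and reverse-bump: 6 enters row 4 and ejects 5; 5 enters row 3 and ejects 3; 3 enters row 2 and ejects 2; 2 enters row 1 and ejects 1. So w(6) = 1. P is now [[2, 8], [3], [5], [6]].
Step i=5: Q has 5 at row 1, column 2; remove that cell from P, ejecting 8. So w(5) = 8. P is now [[2], [3], [5], [6]].
Step i=4: Q has 4 at row 4, column 1; remove 6 from row 4 of P and reverse-bump: 6 enters row 3 and ejects 5; 5 enters row 2 and ejects 3; 3 enters row 1 and ejects 2. So w(4) = 2. P is now [[3], [5], [6]].
Step i=3: Q has 3 at row 3, column 1; remove 6 from row 3 of P and reverse-bump: 6 enters row 2 and ejects 5; 5 enters row 1 and ejects 3. So w(3) = 3. P is now [[5], [6]].
Step i=2: Q has 2 at row 2, column 1; remove 6 from row 2 of P and reverse-bump: 6 enters row 1 and ejects 5. So w(2) = 5. P is now [[6]].
Step i=1: Q has 1 at row 1, column 1; remove that cell from P, ejecting 6. So w(1) = 6. P is now [].

So w = 6 5 3 2 8 1 7 4.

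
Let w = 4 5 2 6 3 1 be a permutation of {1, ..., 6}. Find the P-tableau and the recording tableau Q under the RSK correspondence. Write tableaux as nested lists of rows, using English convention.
P = [[1, 3, 6], [2, 5], [4]], Q = [[1, 2, 4], [3, 5], [6]]

Insert each entry of the permutation into P by Schensted row insertion, recording in Q the position of each new cell.

After inserting 4: P = [[4]].
After inserting 5: P = [[4, 5]].
After inserting 2: P = [[2, 5], [4]].
After inserting 6: P = [[2, 5, 6], [4]].
After inserting 3: P = [[2, 3, 6], [4, 5]].
After inserting 1: P = [[1, 3, 6], [2, 5], [4]].

So P = [[1, 3, 6], [2, 5], [4]], Q = [[1, 2, 4], [3, 5], [6]].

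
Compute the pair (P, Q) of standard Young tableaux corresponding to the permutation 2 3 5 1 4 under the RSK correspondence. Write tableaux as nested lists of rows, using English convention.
Insert each entry of the permutation into P by Schensted row insertion, recording in Q the position of each new cell.

Insert 2: appended to row 1. P = [[2]], Q = [[1]].
Insert 3: appended to row 1. P = [[2, 3]], Q = [[1, 2]].
Insert 5: appended to row 1. P = [[2, 3, 5]], Q = [[1, 2, 3]].
Insert 1: 1 bumps 2 from row 1; 2 starts row 2. P = [[1, 3, 5], [2]], Q = [[1, 2, 3], [4]].
Insert 4: 4 bumps 5 from row 1; 5 appends to row 2. P = [[1, 3, 4], [2, 5]], Q = [[1, 2, 3], [4, 5]].

So P = [[1, 3, 4], [2, 5]], Q = [[1, 2, 3], [4, 5]].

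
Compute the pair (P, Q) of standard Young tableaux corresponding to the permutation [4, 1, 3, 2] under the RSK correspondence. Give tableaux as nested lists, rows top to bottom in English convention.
Insert each entry of the permutation into P by Schensted row insertion, recording in Q the position of each new cell.

Insert 4: appended to row 1. P = [[4]], Q = [[1]].
Insert 1: 1 bumps 4 from row 1; 4 starts row 2. P = [[1], [4]], Q = [[1], [2]].
Insert 3: appended to row 1. P = [[1, 3], [4]], Q = [[1, 3], [2]].
Insert 2: 2 bumps 3 from row 1; 3 bumps 4 from row 2; 4 starts row 3. P = [[1, 2], [3], [4]], Q = [[1, 3], [2], [4]].

So P = [[1, 2], [3], [4]], Q = [[1, 3], [2], [4]].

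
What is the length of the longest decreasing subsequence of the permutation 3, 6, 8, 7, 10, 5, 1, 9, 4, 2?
5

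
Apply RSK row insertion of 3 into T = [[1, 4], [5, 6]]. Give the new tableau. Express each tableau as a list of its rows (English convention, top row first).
[[1, 3], [4, 6], [5]]

In row 1, 3 replaces 4 (the leftmost entry greater than 3); 4 is bumped to row 2. In row 2, 4 replaces 5 (the leftmost entry greater than 4); 5 is bumped to row 3. 5 starts a new row 3. The new tableau is [[1, 3], [4, 6], [5]].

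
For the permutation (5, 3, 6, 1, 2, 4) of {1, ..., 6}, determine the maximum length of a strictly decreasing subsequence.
3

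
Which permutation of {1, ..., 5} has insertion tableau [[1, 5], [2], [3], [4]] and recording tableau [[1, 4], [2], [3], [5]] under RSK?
Reverse RSK: for i = n, n-1, ..., 1, locate i in Q, remove the corresponding corner cell from P, and reverse-bump its entry up through P; the value ejected from row 1 is w(i).

So w = 4 3 2 5 1.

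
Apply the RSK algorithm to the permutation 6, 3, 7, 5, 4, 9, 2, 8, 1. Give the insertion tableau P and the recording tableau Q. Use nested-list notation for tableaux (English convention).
P = [[1, 4, 8], [2, 7, 9], [3], [5], [6]], Q = [[1, 3, 6], [2, 4, 8], [5], [7], [9]]

Insert each entry of the permutation into P by Schensted row insertion, recording in Q the position of each new cell.

Insert 6: appended to row 1. P = [[6]].
Insert 3: 3 bumps 6 from row 1; 6 starts row 2. P = [[3], [6]].
Insert 7: appended to row 1. P = [[3, 7], [6]].
Insert 5: 5 bumps 7 from row 1; 7 appends to row 2. P = [[3, 5], [6, 7]].
Insert 4: 4 bumps 5 from row 1; 5 bumps 6 from row 2; 6 starts row 3. P = [[3, 4], [5, 7], [6]].
Insert 9: appended to row 1. P = [[3, 4, 9], [5, 7], [6]].
Insert 2: 2 bumps 3 from row 1; 3 bumps 5 from row 2; 5 bumps 6 from row 3; 6 starts row 4. P = [[2, 4, 9], [3, 7], [5], [6]].
Insert 8: 8 bumps 9 from row 1; 9 appends to row 2. P = [[2, 4, 8], [3, 7, 9], [5], [6]].
Insert 1: 1 bumps 2 from row 1; 2 bumps 3 from row 2; 3 bumps 5 from row 3; 5 bumps 6 from row 4; 6 starts row 5. P = [[1, 4, 8], [2, 7, 9], [3], [5], [6]].

So P = [[1, 4, 8], [2, 7, 9], [3], [5], [6]], Q = [[1, 3, 6], [2, 4, 8], [5], [7], [9]].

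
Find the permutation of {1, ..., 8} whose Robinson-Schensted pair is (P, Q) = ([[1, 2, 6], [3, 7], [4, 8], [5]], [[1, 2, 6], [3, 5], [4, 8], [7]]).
5 8 4 1 3 7 2 6

Reverse the RSK construction: for i from n down to 1, find the cell of Q containing i, remove the entry at that cell from P, and reverse-bump it up through P; the value ejected from row 1 is w(i).

Step i=8: Q has 8 at row 3, column 2; remove 8 from row 3 of P and reverse-bump: 8 enters row 2 and ejects 7; 7 enters row 1 and ejects 6. So w(8) = 6. P is now [[1, 2, 7], [3, 8], [4], [5]].
Step i=7: Q has 7 at row 4, column 1; remove 5 from row 4 of P and reverse-bump: 5 enters row 3 and ejects 4; 4 enters row 2 and ejects 3; 3 enters row 1 and ejects 2. So w(7) = 2. P is now [[1, 3, 7], [4, 8], [5]].
Step i=6: Q has 6 at row 1, column 3; remove that cell from P, ejecting 7. So w(6) = 7. P is now [[1, 3], [4, 8], [5]].
Step i=5: Q has 5 at row 2, column 2; remove 8 from row 2 of P and reverse-bump: 8 enters row 1 and ejects 3. So w(5) = 3. P is now [[1, 8], [4], [5]].
Step i=4: Q has 4 at row 3, column 1; remove 5 from row 3 of P and reverse-bump: 5 enters row 2 and ejects 4; 4 enters row 1 and ejects 1. So w(4) = 1. P is now [[4, 8], [5]].
Step i=3: Q has 3 at row 2, column 1; remove 5 from row 2 of P and reverse-bump: 5 enters row 1 and ejects 4. So w(3) = 4. P is now [[5, 8]].
Step i=2: Q has 2 at row 1, column 2; remove that cell from P, ejecting 8. So w(2) = 8. P is now [[5]].
Step i=1: Q has 1 at row 1, column 1; remove that cell from P, ejecting 5. So w(1) = 5. P is now [].

So w = 5 8 4 1 3 7 2 6.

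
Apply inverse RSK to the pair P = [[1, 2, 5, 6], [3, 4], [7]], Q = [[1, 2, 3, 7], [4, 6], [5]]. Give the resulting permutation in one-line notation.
Reverse RSK: for i = n, n-1, ..., 1, locate i in Q, remove the corresponding corner cell from P, and reverse-bump its entry up through P; the value ejected from row 1 is w(i).

So w = 3 4 7 5 1 2 6.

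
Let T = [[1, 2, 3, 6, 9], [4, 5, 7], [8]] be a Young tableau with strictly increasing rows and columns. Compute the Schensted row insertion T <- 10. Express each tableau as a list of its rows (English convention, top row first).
10 is larger than every entry of row 1, so it is appended to row 1. The new tableau is [[1, 2, 3, 6, 9, 10], [4, 5, 7], [8]].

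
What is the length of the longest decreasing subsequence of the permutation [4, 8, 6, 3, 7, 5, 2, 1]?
5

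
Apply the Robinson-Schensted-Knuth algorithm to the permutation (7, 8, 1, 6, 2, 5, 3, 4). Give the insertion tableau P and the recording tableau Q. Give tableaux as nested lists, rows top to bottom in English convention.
Insert each entry of the permutation into P by Schensted row insertion, recording in Q the position of each new cell.

Insert 7: appended to row 1. P = [[7]], Q = [[1]].
Insert 8: appended to row 1. P = [[7, 8]], Q = [[1, 2]].
Insert 1: 1 bumps 7 from row 1; 7 starts row 2. P = [[1, 8], [7]], Q = [[1, 2], [3]].
Insert 6: 6 bumps 8 from row 1; 8 appends to row 2. P = [[1, 6], [7, 8]], Q = [[1, 2], [3, 4]].
Insert 2: 2 bumps 6 from row 1; 6 bumps 7 from row 2; 7 starts row 3. P = [[1, 2], [6, 8], [7]], Q = [[1, 2], [3, 4], [5]].
Insert 5: appended to row 1. P = [[1, 2, 5], [6, 8], [7]], Q = [[1, 2, 6], [3, 4], [5]].
Insert 3: 3 bumps 5 from row 1; 5 bumps 6 from row 2; 6 bumps 7 from row 3; 7 starts row 4. P = [[1, 2, 3], [5, 8], [6], [7]], Q = [[1, 2, 6], [3, 4], [5], [7]].
Insert 4: appended to row 1. P = [[1, 2, 3, 4], [5, 8], [6], [7]], Q = [[1, 2, 6, 8], [3, 4], [5], [7]].

So P = [[1, 2, 3, 4], [5, 8], [6], [7]], Q = [[1, 2, 6, 8], [3, 4], [5], [7]].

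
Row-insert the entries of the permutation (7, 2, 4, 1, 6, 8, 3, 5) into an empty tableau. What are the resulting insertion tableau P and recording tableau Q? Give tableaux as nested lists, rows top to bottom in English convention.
P = [[1, 3, 5, 8], [2, 4, 6], [7]], Q = [[1, 3, 5, 6], [2, 7, 8], [4]]

Insert each entry of the permutation into P by Schensted row insertion, recording in Q the position of each new cell.

Insert 7: appended to row 1. P = [[7]].
Insert 2: 2 bumps 7 from row 1; 7 starts row 2. P = [[2], [7]].
Insert 4: appended to row 1. P = [[2, 4], [7]].
Insert 1: 1 bumps 2 from row 1; 2 bumps 7 from row 2; 7 starts row 3. P = [[1, 4], [2], [7]].
Insert 6: appended to row 1. P = [[1, 4, 6], [2], [7]].
Insert 8: appended to row 1. P = [[1, 4, 6, 8], [2], [7]].
Insert 3: 3 bumps 4 from row 1; 4 appends to row 2. P = [[1, 3, 6, 8], [2, 4], [7]].
Insert 5: 5 bumps 6 from row 1; 6 appends to row 2. P = [[1, 3, 5, 8], [2, 4, 6], [7]].

So P = [[1, 3, 5, 8], [2, 4, 6], [7]], Q = [[1, 3, 5, 6], [2, 7, 8], [4]].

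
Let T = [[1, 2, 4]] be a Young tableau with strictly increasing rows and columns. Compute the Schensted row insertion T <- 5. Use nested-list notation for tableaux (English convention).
[[1, 2, 4, 5]]

5 is larger than every entry of row 1, so it is appended to row 1. The new tableau is [[1, 2, 4, 5]].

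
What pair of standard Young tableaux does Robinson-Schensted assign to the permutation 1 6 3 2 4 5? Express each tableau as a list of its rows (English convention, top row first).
P = [[1, 2, 4, 5], [3], [6]], Q = [[1, 2, 5, 6], [3], [4]]

Insert each entry of the permutation into P by Schensted row insertion, recording in Q the position of each new cell.

After inserting 1: P = [[1]].
After inserting 6: P = [[1, 6]].
After inserting 3: P = [[1, 3], [6]].
After inserting 2: P = [[1, 2], [3], [6]].
After inserting 4: P = [[1, 2, 4], [3], [6]].
After inserting 5: P = [[1, 2, 4, 5], [3], [6]].

So P = [[1, 2, 4, 5], [3], [6]], Q = [[1, 2, 5, 6], [3], [4]].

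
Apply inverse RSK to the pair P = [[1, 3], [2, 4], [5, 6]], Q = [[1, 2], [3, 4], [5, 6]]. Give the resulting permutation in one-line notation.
5 6 2 4 1 3

Reverse RSK: for i = n, n-1, ..., 1, locate i in Q, remove the corresponding corner cell from P, and reverse-bump its entry up through P; the value ejected from row 1 is w(i).

So w = 5 6 2 4 1 3.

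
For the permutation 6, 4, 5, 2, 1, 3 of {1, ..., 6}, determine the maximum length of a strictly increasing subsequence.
2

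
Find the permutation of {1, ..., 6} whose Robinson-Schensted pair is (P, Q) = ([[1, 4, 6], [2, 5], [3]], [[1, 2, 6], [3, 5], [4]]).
Reverse the RSK construction: for i from n down to 1, find the cell of Q containing i, remove the entry at that cell from P, and reverse-bump it up through P; the value ejected from row 1 is w(i).

Step i=6: Q has 6 at row 1, column 3; remove that cell from P, ejecting 6. So w(6) = 6. P is now [[1, 4], [2, 5], [3]].
Step i=5: Q has 5 at row 2, column 2; remove 5 from row 2 of P and reverse-bump: 5 enters row 1 and ejects 4. So w(5) = 4. P is now [[1, 5], [2], [3]].
Step i=4: Q has 4 at row 3, column 1; remove 3 from row 3 of P and reverse-bump: 3 enters row 2 and ejects 2; 2 enters row 1 and ejects 1. So w(4) = 1. P is now [[2, 5], [3]].
Step i=3: Q has 3 at row 2, column 1; remove 3 from row 2 of P and reverse-bump: 3 enters row 1 and ejects 2. So w(3) = 2. P is now [[3, 5]].
Step i=2: Q has 2 at row 1, column 2; remove that cell from P, ejecting 5. So w(2) = 5. P is now [[3]].
Step i=1: Q has 1 at row 1, column 1; remove that cell from P, ejecting 3. So w(1) = 3. P is now [].

So w = 3 5 2 1 4 6.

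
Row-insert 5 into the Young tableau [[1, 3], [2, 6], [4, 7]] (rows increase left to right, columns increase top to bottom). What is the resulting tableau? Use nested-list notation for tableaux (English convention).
5 is larger than every entry of row 1, so it is appended to row 1. The new tableau is [[1, 3, 5], [2, 6], [4, 7]].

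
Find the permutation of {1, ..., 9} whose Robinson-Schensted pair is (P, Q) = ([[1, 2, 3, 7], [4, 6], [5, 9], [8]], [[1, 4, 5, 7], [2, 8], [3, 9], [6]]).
8 5 1 4 6 2 9 7 3

Reverse the RSK construction: for i from n down to 1, find the cell of Q containing i, remove the entry at that cell from P, and reverse-bump it up through P; the value ejected from row 1 is w(i).

Step i=9: Q has 9 at row 3, column 2; remove 9 from row 3 of P and reverse-bump: 9 enters row 2 and ejects 6; 6 enters row 1 and ejects 3. So w(9) = 3. P is now [[1, 2, 6, 7], [4, 9], [5], [8]].
Step i=8: Q has 8 at row 2, column 2; remove 9 from row 2 of P and reverse-bump: 9 enters row 1 and ejects 7. So w(8) = 7. P is now [[1, 2, 6, 9], [4], [5], [8]].
Step i=7: Q has 7 at row 1, column 4; remove that cell from P, ejecting 9. So w(7) = 9. P is now [[1, 2, 6], [4], [5], [8]].
Step i=6: Q has 6 at row 4, column 1; remove 8 from row 4 of P and reverse-bump: 8 enters row 3 and ejects 5; 5 enters row 2 and ejects 4; 4 enters row 1 and ejects 2. So w(6) = 2. P is now [[1, 4, 6], [5], [8]].
Step i=5: Q has 5 at row 1, column 3; remove that cell from P, ejecting 6. So w(5) = 6. P is now [[1, 4], [5], [8]].
Step i=4: Q has 4 at row 1, column 2; remove that cell from P, ejecting 4. So w(4) = 4. P is now [[1], [5], [8]].
Step i=3: Q has 3 at row 3, column 1; remove 8 from row 3 of P and reverse-bump: 8 enters row 2 and ejects 5; 5 enters row 1 and ejects 1. So w(3) = 1. P is now [[5], [8]].
Step i=2: Q has 2 at row 2, column 1; remove 8 from row 2 of P and reverse-bump: 8 enters row 1 and ejects 5. So w(2) = 5. P is now [[8]].
Step i=1: Q has 1 at row 1, column 1; remove that cell from P, ejecting 8. So w(1) = 8. P is now [].

So w = 8 5 1 4 6 2 9 7 3.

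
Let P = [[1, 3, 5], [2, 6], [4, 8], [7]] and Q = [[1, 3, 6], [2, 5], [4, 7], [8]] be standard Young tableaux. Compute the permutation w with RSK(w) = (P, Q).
7 4 8 2 3 6 5 1

Reverse RSK: for i = n, n-1, ..., 1, locate i in Q, remove the corresponding corner cell from P, and reverse-bump its entry up through P; the value ejected from row 1 is w(i).

So w = 7 4 8 2 3 6 5 1.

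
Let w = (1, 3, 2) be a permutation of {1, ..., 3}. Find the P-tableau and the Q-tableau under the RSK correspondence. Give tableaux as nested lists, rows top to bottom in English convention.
Insert each entry of the permutation into P by Schensted row insertion, recording in Q the position of each new cell.

Insert 1: appended to row 1. P = [[1]].
Insert 3: appended to row 1. P = [[1, 3]].
Insert 2: 2 bumps 3 from row 1; 3 starts row 2. P = [[1, 2], [3]].

So P = [[1, 2], [3]], Q = [[1, 2], [3]].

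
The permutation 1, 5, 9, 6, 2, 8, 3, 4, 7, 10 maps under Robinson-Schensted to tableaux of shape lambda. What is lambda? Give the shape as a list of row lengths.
Row-insert each entry into an empty tableau.

After inserting 1: P = [[1]].
After inserting 5: P = [[1, 5]].
After inserting 9: P = [[1, 5, 9]].
After inserting 6: P = [[1, 5, 6], [9]].
After inserting 2: P = [[1, 2, 6], [5], [9]].
After inserting 8: P = [[1, 2, 6, 8], [5], [9]].
After inserting 3: P = [[1, 2, 3, 8], [5, 6], [9]].
After inserting 4: P = [[1, 2, 3, 4], [5, 6, 8], [9]].
After inserting 7: P = [[1, 2, 3, 4, 7], [5, 6, 8], [9]].
After inserting 10: P = [[1, 2, 3, 4, 7, 10], [5, 6, 8], [9]].

The final insertion tableau P = [[1, 2, 3, 4, 7, 10], [5, 6, 8], [9]] has shape [6, 3, 1].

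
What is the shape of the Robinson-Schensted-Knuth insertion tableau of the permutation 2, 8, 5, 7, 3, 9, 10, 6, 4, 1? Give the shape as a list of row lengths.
[5, 2, 1, 1, 1]

RSK row insertion gives P = [[1, 3, 4, 9, 10], [2, 6], [5], [7], [8]], which has shape [5, 2, 1, 1, 1].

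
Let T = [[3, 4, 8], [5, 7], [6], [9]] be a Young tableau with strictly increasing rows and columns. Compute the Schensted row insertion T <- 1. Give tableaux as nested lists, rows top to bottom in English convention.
In row 1, 1 replaces 3 (the leftmost entry greater than 1); 3 is bumped to row 2. In row 2, 3 replaces 5 (the leftmost entry greater than 3); 5 is bumped to row 3. In row 3, 5 replaces 6 (the leftmost entry greater than 5); 6 is bumped to row 4. In row 4, 6 replaces 9 (the leftmost entry greater than 6); 9 is bumped to row 5. 9 starts a new row 5. The new tableau is [[1, 4, 8], [3, 7], [5], [6], [9]].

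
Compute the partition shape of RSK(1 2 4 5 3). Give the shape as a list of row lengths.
RSK row insertion gives P = [[1, 2, 3, 5], [4]], which has shape [4, 1].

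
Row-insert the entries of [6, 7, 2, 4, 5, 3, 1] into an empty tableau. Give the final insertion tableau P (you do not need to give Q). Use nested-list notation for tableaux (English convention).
P = [[1, 3, 5], [2, 7], [4], [6]]

Insert 6: appended to row 1. P = [[6]].
Insert 7: appended to row 1. P = [[6, 7]].
Insert 2: 2 bumps 6 from row 1; 6 starts row 2. P = [[2, 7], [6]].
Insert 4: 4 bumps 7 from row 1; 7 appends to row 2. P = [[2, 4], [6, 7]].
Insert 5: appended to row 1. P = [[2, 4, 5], [6, 7]].
Insert 3: 3 bumps 4 from row 1; 4 bumps 6 from row 2; 6 starts row 3. P = [[2, 3, 5], [4, 7], [6]].
Insert 1: 1 bumps 2 from row 1; 2 bumps 4 from row 2; 4 bumps 6 from row 3; 6 starts row 4. P = [[1, 3, 5], [2, 7], [4], [6]].

So P = [[1, 3, 5], [2, 7], [4], [6]].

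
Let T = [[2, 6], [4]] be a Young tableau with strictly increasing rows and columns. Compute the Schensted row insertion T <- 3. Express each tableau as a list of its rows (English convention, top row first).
[[2, 3], [4, 6]]

In row 1, 3 replaces 6 (the leftmost entry greater than 3); 6 is bumped to row 2. 6 is appended to row 2. The new tableau is [[2, 3], [4, 6]].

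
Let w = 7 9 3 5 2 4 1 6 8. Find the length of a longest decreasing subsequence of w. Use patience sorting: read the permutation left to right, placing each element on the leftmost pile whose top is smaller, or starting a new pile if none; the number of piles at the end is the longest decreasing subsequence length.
4

7: new pile. tops = [7]
9: onto pile 1 (replacing 7). tops = [9]
3: new pile. tops = [9, 3]
5: onto pile 2 (replacing 3). tops = [9, 5]
2: new pile. tops = [9, 5, 2]
4: onto pile 3 (replacing 2). tops = [9, 5, 4]
1: new pile. tops = [9, 5, 4, 1]
6: onto pile 2 (replacing 5). tops = [9, 6, 4, 1]
8: onto pile 2 (replacing 6). tops = [9, 8, 4, 1]

4 piles, so the longest decreasing subsequence has length 4.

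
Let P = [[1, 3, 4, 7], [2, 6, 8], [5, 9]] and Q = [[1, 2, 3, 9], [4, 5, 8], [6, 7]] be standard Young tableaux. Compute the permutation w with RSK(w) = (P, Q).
Reverse the RSK construction: for i from n down to 1, find the cell of Q containing i, remove the entry at that cell from P, and reverse-bump it up through P; the value ejected from row 1 is w(i).

Step i=9: Q has 9 at row 1, column 4; remove that cell from P, ejecting 7. So w(9) = 7. P is now [[1, 3, 4], [2, 6, 8], [5, 9]].
Step i=8: Q has 8 at row 2, column 3; remove 8 from row 2 of P and reverse-bump: 8 enters row 1 and ejects 4. So w(8) = 4. P is now [[1, 3, 8], [2, 6], [5, 9]].
Step i=7: Q has 7 at row 3, column 2; remove 9 from row 3 of P and reverse-bump: 9 enters row 2 and ejects 6; 6 enters row 1 and ejects 3. So w(7) = 3. P is now [[1, 6, 8], [2, 9], [5]].
Step i=6: Q has 6 at row 3, column 1; remove 5 from row 3 of P and reverse-bump: 5 enters row 2 and ejects 2; 2 enters row 1 and ejects 1. So w(6) = 1. P is now [[2, 6, 8], [5, 9]].
Step i=5: Q has 5 at row 2, column 2; remove 9 from row 2 of P and reverse-bump: 9 enters row 1 and ejects 8. So w(5) = 8. P is now [[2, 6, 9], [5]].
Step i=4: Q has 4 at row 2, column 1; remove 5 from row 2 of P and reverse-bump: 5 enters row 1 and ejects 2. So w(4) = 2. P is now [[5, 6, 9]].
Step i=3: Q has 3 at row 1, column 3; remove that cell from P, ejecting 9. So w(3) = 9. P is now [[5, 6]].
Step i=2: Q has 2 at row 1, column 2; remove that cell from P, ejecting 6. So w(2) = 6. P is now [[5]].
Step i=1: Q has 1 at row 1, column 1; remove that cell from P, ejecting 5. So w(1) = 5. P is now [].

So w = 5 6 9 2 8 1 3 4 7.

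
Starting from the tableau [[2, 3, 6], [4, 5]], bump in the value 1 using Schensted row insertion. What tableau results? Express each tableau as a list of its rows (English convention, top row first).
In row 1, 1 replaces 2 (the leftmost entry greater than 1); 2 is bumped to row 2. In row 2, 2 replaces 4 (the leftmost entry greater than 2); 4 is bumped to row 3. 4 starts a new row 3. The new tableau is [[1, 3, 6], [2, 5], [4]].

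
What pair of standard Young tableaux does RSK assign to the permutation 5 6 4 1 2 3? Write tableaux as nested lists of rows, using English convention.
P = [[1, 2, 3], [4, 6], [5]], Q = [[1, 2, 6], [3, 5], [4]]

Insert each entry of the permutation into P by Schensted row insertion, recording in Q the position of each new cell.

Insert 5: appended to row 1. P = [[5]], Q = [[1]].
Insert 6: appended to row 1. P = [[5, 6]], Q = [[1, 2]].
Insert 4: 4 bumps 5 from row 1; 5 starts row 2. P = [[4, 6], [5]], Q = [[1, 2], [3]].
Insert 1: 1 bumps 4 from row 1; 4 bumps 5 from row 2; 5 starts row 3. P = [[1, 6], [4], [5]], Q = [[1, 2], [3], [4]].
Insert 2: 2 bumps 6 from row 1; 6 appends to row 2. P = [[1, 2], [4, 6], [5]], Q = [[1, 2], [3, 5], [4]].
Insert 3: appended to row 1. P = [[1, 2, 3], [4, 6], [5]], Q = [[1, 2, 6], [3, 5], [4]].

So P = [[1, 2, 3], [4, 6], [5]], Q = [[1, 2, 6], [3, 5], [4]].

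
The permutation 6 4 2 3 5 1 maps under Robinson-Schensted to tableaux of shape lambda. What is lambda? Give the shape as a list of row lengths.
Row-insert each entry into an empty tableau.

After inserting 6: P = [[6]].
After inserting 4: P = [[4], [6]].
After inserting 2: P = [[2], [4], [6]].
After inserting 3: P = [[2, 3], [4], [6]].
After inserting 5: P = [[2, 3, 5], [4], [6]].
After inserting 1: P = [[1, 3, 5], [2], [4], [6]].

The final insertion tableau P = [[1, 3, 5], [2], [4], [6]] has shape [3, 1, 1, 1].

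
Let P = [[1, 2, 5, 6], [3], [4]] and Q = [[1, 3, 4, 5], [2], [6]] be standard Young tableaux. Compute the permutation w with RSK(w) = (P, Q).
Reverse the RSK construction: for i from n down to 1, find the cell of Q containing i, remove the entry at that cell from P, and reverse-bump it up through P; the value ejected from row 1 is w(i).

Step i=6: Q has 6 at row 3, column 1; remove 4 from row 3 of P and reverse-bump: 4 enters row 2 and ejects 3; 3 enters row 1 and ejects 2. So w(6) = 2. P is now [[1, 3, 5, 6], [4]].
Step i=5: Q has 5 at row 1, column 4; remove that cell from P, ejecting 6. So w(5) = 6. P is now [[1, 3, 5], [4]].
Step i=4: Q has 4 at row 1, column 3; remove that cell from P, ejecting 5. So w(4) = 5. P is now [[1, 3], [4]].
Step i=3: Q has 3 at row 1, column 2; remove that cell from P, ejecting 3. So w(3) = 3. P is now [[1], [4]].
Step i=2: Q has 2 at row 2, column 1; remove 4 from row 2 of P and reverse-bump: 4 enters row 1 and ejects 1. So w(2) = 1. P is now [[4]].
Step i=1: Q has 1 at row 1, column 1; remove that cell from P, ejecting 4. So w(1) = 4. P is now [].

So w = 4 1 3 5 6 2.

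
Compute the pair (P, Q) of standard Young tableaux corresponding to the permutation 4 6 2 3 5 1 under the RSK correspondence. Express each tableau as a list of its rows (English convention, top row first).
Insert each entry of the permutation into P by Schensted row insertion, recording in Q the position of each new cell.

Insert 4: appended to row 1. P = [[4]].
Insert 6: appended to row 1. P = [[4, 6]].
Insert 2: 2 bumps 4 from row 1; 4 starts row 2. P = [[2, 6], [4]].
Insert 3: 3 bumps 6 from row 1; 6 appends to row 2. P = [[2, 3], [4, 6]].
Insert 5: appended to row 1. P = [[2, 3, 5], [4, 6]].
Insert 1: 1 bumps 2 from row 1; 2 bumps 4 from row 2; 4 starts row 3. P = [[1, 3, 5], [2, 6], [4]].

So P = [[1, 3, 5], [2, 6], [4]], Q = [[1, 2, 5], [3, 4], [6]].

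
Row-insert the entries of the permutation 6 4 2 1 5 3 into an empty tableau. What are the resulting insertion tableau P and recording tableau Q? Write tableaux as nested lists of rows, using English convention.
P = [[1, 3], [2, 5], [4], [6]], Q = [[1, 5], [2, 6], [3], [4]]

Insert each entry of the permutation into P by Schensted row insertion, recording in Q the position of each new cell.

After inserting 6: P = [[6]].
After inserting 4: P = [[4], [6]].
After inserting 2: P = [[2], [4], [6]].
After inserting 1: P = [[1], [2], [4], [6]].
After inserting 5: P = [[1, 5], [2], [4], [6]].
After inserting 3: P = [[1, 3], [2, 5], [4], [6]].

So P = [[1, 3], [2, 5], [4], [6]], Q = [[1, 5], [2, 6], [3], [4]].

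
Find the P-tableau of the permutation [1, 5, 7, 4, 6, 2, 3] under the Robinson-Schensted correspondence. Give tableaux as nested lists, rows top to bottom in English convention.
Insert 1: appended to row 1. P = [[1]].
Insert 5: appended to row 1. P = [[1, 5]].
Insert 7: appended to row 1. P = [[1, 5, 7]].
Insert 4: 4 bumps 5 from row 1; 5 starts row 2. P = [[1, 4, 7], [5]].
Insert 6: 6 bumps 7 from row 1; 7 appends to row 2. P = [[1, 4, 6], [5, 7]].
Insert 2: 2 bumps 4 from row 1; 4 bumps 5 from row 2; 5 starts row 3. P = [[1, 2, 6], [4, 7], [5]].
Insert 3: 3 bumps 6 from row 1; 6 bumps 7 from row 2; 7 appends to row 3. P = [[1, 2, 3], [4, 6], [5, 7]].

So P = [[1, 2, 3], [4, 6], [5, 7]].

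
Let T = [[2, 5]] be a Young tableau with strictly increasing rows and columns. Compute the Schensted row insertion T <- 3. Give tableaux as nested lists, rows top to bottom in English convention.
[[2, 3], [5]]

In row 1, 3 replaces 5 (the leftmost entry greater than 3); 5 is bumped to row 2. 5 starts a new row 2. The new tableau is [[2, 3], [5]].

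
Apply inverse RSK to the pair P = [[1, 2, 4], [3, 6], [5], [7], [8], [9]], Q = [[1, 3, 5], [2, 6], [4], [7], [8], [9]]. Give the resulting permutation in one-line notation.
9 1 5 3 8 7 6 4 2

Reverse the RSK construction: for i from n down to 1, find the cell of Q containing i, remove the entry at that cell from P, and reverse-bump it up through P; the value ejected from row 1 is w(i).

Step i=9: Q has 9 at row 6, column 1; remove 9 from row 6 of P and reverse-bump: 9 enters row 5 and ejects 8; 8 enters row 4 and ejects 7; 7 enters row 3 and ejects 5; 5 enters row 2 and ejects 3; 3 enters row 1 and ejects 2. So w(9) = 2. P is now [[1, 3, 4], [5, 6], [7], [8], [9]].
Step i=8: Q has 8 at row 5, column 1; remove 9 from row 5 of P and reverse-bump: 9 enters row 4 and ejects 8; 8 enters row 3 and ejects 7; 7 enters row 2 and ejects 6; 6 enters row 1 and ejects 4. So w(8) = 4. P is now [[1, 3, 6], [5, 7], [8], [9]].
Step i=7: Q has 7 at row 4, column 1; remove 9 from row 4 of P and reverse-bump: 9 enters row 3 and ejects 8; 8 enters row 2 and ejects 7; 7 enters row 1 and ejects 6. So w(7) = 6. P is now [[1, 3, 7], [5, 8], [9]].
Step i=6: Q has 6 at row 2, column 2; remove 8 from row 2 of P and reverse-bump: 8 enters row 1 and ejects 7. So w(6) = 7. P is now [[1, 3, 8], [5], [9]].
Step i=5: Q has 5 at row 1, column 3; remove that cell from P, ejecting 8. So w(5) = 8. P is now [[1, 3], [5], [9]].
Step i=4: Q has 4 at row 3, column 1; remove 9 from row 3 of P and reverse-bump: 9 enters row 2 and ejects 5; 5 enters row 1 and ejects 3. So w(4) = 3. P is now [[1, 5], [9]].
Step i=3: Q has 3 at row 1, column 2; remove that cell from P, ejecting 5. So w(3) = 5. P is now [[1], [9]].
Step i=2: Q has 2 at row 2, column 1; remove 9 from row 2 of P and reverse-bump: 9 enters row 1 and ejects 1. So w(2) = 1. P is now [[9]].
Step i=1: Q has 1 at row 1, column 1; remove that cell from P, ejecting 9. So w(1) = 9. P is now [].

So w = 9 1 5 3 8 7 6 4 2.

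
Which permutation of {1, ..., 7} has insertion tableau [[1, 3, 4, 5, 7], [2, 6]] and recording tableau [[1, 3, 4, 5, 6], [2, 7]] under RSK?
2 1 3 4 6 7 5

Reverse the RSK construction: for i from n down to 1, find the cell of Q containing i, remove the entry at that cell from P, and reverse-bump it up through P; the value ejected from row 1 is w(i).

Step i=7: Q has 7 at row 2, column 2; remove 6 from row 2 of P and reverse-bump: 6 enters row 1 and ejects 5. So w(7) = 5. P is now [[1, 3, 4, 6, 7], [2]].
Step i=6: Q has 6 at row 1, column 5; remove that cell from P, ejecting 7. So w(6) = 7. P is now [[1, 3, 4, 6], [2]].
Step i=5: Q has 5 at row 1, column 4; remove that cell from P, ejecting 6. So w(5) = 6. P is now [[1, 3, 4], [2]].
Step i=4: Q has 4 at row 1, column 3; remove that cell from P, ejecting 4. So w(4) = 4. P is now [[1, 3], [2]].
Step i=3: Q has 3 at row 1, column 2; remove that cell from P, ejecting 3. So w(3) = 3. P is now [[1], [2]].
Step i=2: Q has 2 at row 2, column 1; remove 2 from row 2 of P and reverse-bump: 2 enters row 1 and ejects 1. So w(2) = 1. P is now [[2]].
Step i=1: Q has 1 at row 1, column 1; remove that cell from P, ejecting 2. So w(1) = 2. P is now [].

So w = 2 1 3 4 6 7 5.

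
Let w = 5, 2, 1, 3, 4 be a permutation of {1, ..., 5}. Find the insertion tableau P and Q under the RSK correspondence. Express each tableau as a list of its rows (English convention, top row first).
P = [[1, 3, 4], [2], [5]], Q = [[1, 4, 5], [2], [3]]

Insert each entry of the permutation into P by Schensted row insertion, recording in Q the position of each new cell.

Insert 5: appended to row 1. P = [[5]].
Insert 2: 2 bumps 5 from row 1; 5 starts row 2. P = [[2], [5]].
Insert 1: 1 bumps 2 from row 1; 2 bumps 5 from row 2; 5 starts row 3. P = [[1], [2], [5]].
Insert 3: appended to row 1. P = [[1, 3], [2], [5]].
Insert 4: appended to row 1. P = [[1, 3, 4], [2], [5]].

So P = [[1, 3, 4], [2], [5]], Q = [[1, 4, 5], [2], [3]].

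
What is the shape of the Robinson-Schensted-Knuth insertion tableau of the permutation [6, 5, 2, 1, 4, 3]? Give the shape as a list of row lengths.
[2, 2, 1, 1]

Row-insert each entry into an empty tableau.

After inserting 6: P = [[6]].
After inserting 5: P = [[5], [6]].
After inserting 2: P = [[2], [5], [6]].
After inserting 1: P = [[1], [2], [5], [6]].
After inserting 4: P = [[1, 4], [2], [5], [6]].
After inserting 3: P = [[1, 3], [2, 4], [5], [6]].

The final insertion tableau P = [[1, 3], [2, 4], [5], [6]] has shape [2, 2, 1, 1].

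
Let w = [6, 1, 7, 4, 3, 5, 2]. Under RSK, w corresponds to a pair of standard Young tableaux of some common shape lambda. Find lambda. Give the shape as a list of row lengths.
RSK row insertion gives P = [[1, 2, 5], [3, 7], [4], [6]], which has shape [3, 2, 1, 1].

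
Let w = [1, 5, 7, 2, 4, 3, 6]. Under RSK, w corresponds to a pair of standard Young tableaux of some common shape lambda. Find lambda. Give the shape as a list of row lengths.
Row-insert each entry into an empty tableau.

After inserting 1: P = [[1]].
After inserting 5: P = [[1, 5]].
After inserting 7: P = [[1, 5, 7]].
After inserting 2: P = [[1, 2, 7], [5]].
After inserting 4: P = [[1, 2, 4], [5, 7]].
After inserting 3: P = [[1, 2, 3], [4, 7], [5]].
After inserting 6: P = [[1, 2, 3, 6], [4, 7], [5]].

The final insertion tableau P = [[1, 2, 3, 6], [4, 7], [5]] has shape [4, 2, 1].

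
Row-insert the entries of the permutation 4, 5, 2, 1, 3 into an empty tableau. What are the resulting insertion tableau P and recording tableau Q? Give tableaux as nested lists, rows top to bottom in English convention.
Insert each entry of the permutation into P by Schensted row insertion, recording in Q the position of each new cell.

Insert 4: appended to row 1. P = [[4]].
Insert 5: appended to row 1. P = [[4, 5]].
Insert 2: 2 bumps 4 from row 1; 4 starts row 2. P = [[2, 5], [4]].
Insert 1: 1 bumps 2 from row 1; 2 bumps 4 from row 2; 4 starts row 3. P = [[1, 5], [2], [4]].
Insert 3: 3 bumps 5 from row 1; 5 appends to row 2. P = [[1, 3], [2, 5], [4]].

So P = [[1, 3], [2, 5], [4]], Q = [[1, 2], [3, 5], [4]].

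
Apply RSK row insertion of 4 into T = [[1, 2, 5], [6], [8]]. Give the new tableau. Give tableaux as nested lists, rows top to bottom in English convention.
[[1, 2, 4], [5], [6], [8]]

In row 1, 4 replaces 5 (the leftmost entry greater than 4); 5 is bumped to row 2. In row 2, 5 replaces 6 (the leftmost entry greater than 5); 6 is bumped to row 3. In row 3, 6 replaces 8 (the leftmost entry greater than 6); 8 is bumped to row 4. 8 starts a new row 4. The new tableau is [[1, 2, 4], [5], [6], [8]].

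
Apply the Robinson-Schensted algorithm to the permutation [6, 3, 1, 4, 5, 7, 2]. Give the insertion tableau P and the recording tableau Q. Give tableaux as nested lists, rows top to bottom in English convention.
P = [[1, 2, 5, 7], [3, 4], [6]], Q = [[1, 4, 5, 6], [2, 7], [3]]

Insert each entry of the permutation into P by Schensted row insertion, recording in Q the position of each new cell.

Insert 6: appended to row 1. P = [[6]].
Insert 3: 3 bumps 6 from row 1; 6 starts row 2. P = [[3], [6]].
Insert 1: 1 bumps 3 from row 1; 3 bumps 6 from row 2; 6 starts row 3. P = [[1], [3], [6]].
Insert 4: appended to row 1. P = [[1, 4], [3], [6]].
Insert 5: appended to row 1. P = [[1, 4, 5], [3], [6]].
Insert 7: appended to row 1. P = [[1, 4, 5, 7], [3], [6]].
Insert 2: 2 bumps 4 from row 1; 4 appends to row 2. P = [[1, 2, 5, 7], [3, 4], [6]].

So P = [[1, 2, 5, 7], [3, 4], [6]], Q = [[1, 4, 5, 6], [2, 7], [3]].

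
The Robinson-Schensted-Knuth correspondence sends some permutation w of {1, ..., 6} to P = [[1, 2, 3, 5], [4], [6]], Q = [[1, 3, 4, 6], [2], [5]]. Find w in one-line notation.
Reverse RSK: for i = n, n-1, ..., 1, locate i in Q, remove the corresponding corner cell from P, and reverse-bump its entry up through P; the value ejected from row 1 is w(i).

So w = 6 1 2 4 3 5.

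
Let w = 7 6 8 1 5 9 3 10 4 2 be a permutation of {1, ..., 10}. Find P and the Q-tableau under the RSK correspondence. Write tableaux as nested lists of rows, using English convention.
Insert each entry of the permutation into P by Schensted row insertion, recording in Q the position of each new cell.

Insert 7: appended to row 1. P = [[7]], Q = [[1]].
Insert 6: 6 bumps 7 from row 1; 7 starts row 2. P = [[6], [7]], Q = [[1], [2]].
Insert 8: appended to row 1. P = [[6, 8], [7]], Q = [[1, 3], [2]].
Insert 1: 1 bumps 6 from row 1; 6 bumps 7 from row 2; 7 starts row 3. P = [[1, 8], [6], [7]], Q = [[1, 3], [2], [4]].
Insert 5: 5 bumps 8 from row 1; 8 appends to row 2. P = [[1, 5], [6, 8], [7]], Q = [[1, 3], [2, 5], [4]].
Insert 9: appended to row 1. P = [[1, 5, 9], [6, 8], [7]], Q = [[1, 3, 6], [2, 5], [4]].
Insert 3: 3 bumps 5 from row 1; 5 bumps 6 from row 2; 6 bumps 7 from row 3; 7 starts row 4. P = [[1, 3, 9], [5, 8], [6], [7]], Q = [[1, 3, 6], [2, 5], [4], [7]].
Insert 10: appended to row 1. P = [[1, 3, 9, 10], [5, 8], [6], [7]], Q = [[1, 3, 6, 8], [2, 5], [4], [7]].
Insert 4: 4 bumps 9 from row 1; 9 appends to row 2. P = [[1, 3, 4, 10], [5, 8, 9], [6], [7]], Q = [[1, 3, 6, 8], [2, 5, 9], [4], [7]].
Insert 2: 2 bumps 3 from row 1; 3 bumps 5 from row 2; 5 bumps 6 from row 3; 6 bumps 7 from row 4; 7 starts row 5. P = [[1, 2, 4, 10], [3, 8, 9], [5], [6], [7]], Q = [[1, 3, 6, 8], [2, 5, 9], [4], [7], [10]].

So P = [[1, 2, 4, 10], [3, 8, 9], [5], [6], [7]], Q = [[1, 3, 6, 8], [2, 5, 9], [4], [7], [10]].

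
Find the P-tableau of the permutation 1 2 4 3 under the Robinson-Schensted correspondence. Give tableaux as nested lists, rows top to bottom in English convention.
Insert 1: appended to row 1. P = [[1]].
Insert 2: appended to row 1. P = [[1, 2]].
Insert 4: appended to row 1. P = [[1, 2, 4]].
Insert 3: 3 bumps 4 from row 1; 4 starts row 2. P = [[1, 2, 3], [4]].

So P = [[1, 2, 3], [4]].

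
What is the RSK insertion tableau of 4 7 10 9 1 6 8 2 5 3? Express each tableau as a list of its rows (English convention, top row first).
P = [[1, 2, 3], [4, 5, 8], [6, 9], [7], [10]]

Insert 4: appended to row 1. P = [[4]].
Insert 7: appended to row 1. P = [[4, 7]].
Insert 10: appended to row 1. P = [[4, 7, 10]].
Insert 9: 9 bumps 10 from row 1; 10 starts row 2. P = [[4, 7, 9], [10]].
Insert 1: 1 bumps 4 from row 1; 4 bumps 10 from row 2; 10 starts row 3. P = [[1, 7, 9], [4], [10]].
Insert 6: 6 bumps 7 from row 1; 7 appends to row 2. P = [[1, 6, 9], [4, 7], [10]].
Insert 8: 8 bumps 9 from row 1; 9 appends to row 2. P = [[1, 6, 8], [4, 7, 9], [10]].
Insert 2: 2 bumps 6 from row 1; 6 bumps 7 from row 2; 7 bumps 10 from row 3; 10 starts row 4. P = [[1, 2, 8], [4, 6, 9], [7], [10]].
Insert 5: 5 bumps 8 from row 1; 8 bumps 9 from row 2; 9 appends to row 3. P = [[1, 2, 5], [4, 6, 8], [7, 9], [10]].
Insert 3: 3 bumps 5 from row 1; 5 bumps 6 from row 2; 6 bumps 7 from row 3; 7 bumps 10 from row 4; 10 starts row 5. P = [[1, 2, 3], [4, 5, 8], [6, 9], [7], [10]].

So P = [[1, 2, 3], [4, 5, 8], [6, 9], [7], [10]].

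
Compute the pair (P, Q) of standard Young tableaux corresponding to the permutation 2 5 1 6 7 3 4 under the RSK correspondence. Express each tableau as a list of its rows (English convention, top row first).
Insert each entry of the permutation into P by Schensted row insertion, recording in Q the position of each new cell.

Insert 2: appended to row 1. P = [[2]], Q = [[1]].
Insert 5: appended to row 1. P = [[2, 5]], Q = [[1, 2]].
Insert 1: 1 bumps 2 from row 1; 2 starts row 2. P = [[1, 5], [2]], Q = [[1, 2], [3]].
Insert 6: appended to row 1. P = [[1, 5, 6], [2]], Q = [[1, 2, 4], [3]].
Insert 7: appended to row 1. P = [[1, 5, 6, 7], [2]], Q = [[1, 2, 4, 5], [3]].
Insert 3: 3 bumps 5 from row 1; 5 appends to row 2. P = [[1, 3, 6, 7], [2, 5]], Q = [[1, 2, 4, 5], [3, 6]].
Insert 4: 4 bumps 6 from row 1; 6 appends to row 2. P = [[1, 3, 4, 7], [2, 5, 6]], Q = [[1, 2, 4, 5], [3, 6, 7]].

So P = [[1, 3, 4, 7], [2, 5, 6]], Q = [[1, 2, 4, 5], [3, 6, 7]].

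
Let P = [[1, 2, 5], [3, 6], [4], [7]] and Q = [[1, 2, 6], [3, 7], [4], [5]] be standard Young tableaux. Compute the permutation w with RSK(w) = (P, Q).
1 7 4 3 2 6 5

Reverse the RSK construction: for i from n down to 1, find the cell of Q containing i, remove the entry at that cell from P, and reverse-bump it up through P; the value ejected from row 1 is w(i).

Step i=7: Q has 7 at row 2, column 2; remove 6 from row 2 of P and reverse-bump: 6 enters row 1 and ejects 5. So w(7) = 5. P is now [[1, 2, 6], [3], [4], [7]].
Step i=6: Q has 6 at row 1, column 3; remove that cell from P, ejecting 6. So w(6) = 6. P is now [[1, 2], [3], [4], [7]].
Step i=5: Q has 5 at row 4, column 1; remove 7 from row 4 of P and reverse-bump: 7 enters row 3 and ejects 4; 4 enters row 2 and ejects 3; 3 enters row 1 and ejects 2. So w(5) = 2. P is now [[1, 3], [4], [7]].
Step i=4: Q has 4 at row 3, column 1; remove 7 from row 3 of P and reverse-bump: 7 enters row 2 and ejects 4; 4 enters row 1 and ejects 3. So w(4) = 3. P is now [[1, 4], [7]].
Step i=3: Q has 3 at row 2, column 1; remove 7 from row 2 of P and reverse-bump: 7 enters row 1 and ejects 4. So w(3) = 4. P is now [[1, 7]].
Step i=2: Q has 2 at row 1, column 2; remove that cell from P, ejecting 7. So w(2) = 7. P is now [[1]].
Step i=1: Q has 1 at row 1, column 1; remove that cell from P, ejecting 1. So w(1) = 1. P is now [].

So w = 1 7 4 3 2 6 5.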